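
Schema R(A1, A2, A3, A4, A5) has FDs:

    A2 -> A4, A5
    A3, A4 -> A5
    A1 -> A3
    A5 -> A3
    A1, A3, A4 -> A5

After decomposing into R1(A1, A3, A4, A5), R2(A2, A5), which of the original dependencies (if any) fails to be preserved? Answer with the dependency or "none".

A2 -> A4, A5

Check A2 → A4, A5: no single fragment contains all of {A2, A4, A5}, and the restricted closure of {A2} across the fragments never reaches {A4, A5}.
A3, A4 → A5 is preserved.
A1 → A3 is preserved.
A5 → A3 is preserved.
A1, A3, A4 → A5 is preserved.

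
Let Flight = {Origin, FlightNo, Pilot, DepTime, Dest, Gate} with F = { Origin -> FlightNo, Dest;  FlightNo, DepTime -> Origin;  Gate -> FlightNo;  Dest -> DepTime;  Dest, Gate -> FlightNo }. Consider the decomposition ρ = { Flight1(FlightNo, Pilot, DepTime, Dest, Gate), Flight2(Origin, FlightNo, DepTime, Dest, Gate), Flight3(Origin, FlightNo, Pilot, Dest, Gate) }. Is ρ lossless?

Yes

Chase test. Columns are Origin, FlightNo, Pilot, DepTime, Dest, Gate; row i has aⱼ where attribute j ∈ Flighti, else bᵢⱼ.
Initial tableau (one row per fragment):
  row 1: b11 a2 a3 a4 a5 a6
  row 2: a1 a2 b23 a4 a5 a6
  row 3: a1 a2 a3 b34 a5 a6
Rows 1 and 2 agree on FlightNo, DepTime; apply FlightNo, DepTime→Origin and equate their Origin entries.
Rows 1 and 3 agree on Dest; apply Dest→DepTime and equate their DepTime entries.
Row 1 is now all distinguished symbols — the join is lossless.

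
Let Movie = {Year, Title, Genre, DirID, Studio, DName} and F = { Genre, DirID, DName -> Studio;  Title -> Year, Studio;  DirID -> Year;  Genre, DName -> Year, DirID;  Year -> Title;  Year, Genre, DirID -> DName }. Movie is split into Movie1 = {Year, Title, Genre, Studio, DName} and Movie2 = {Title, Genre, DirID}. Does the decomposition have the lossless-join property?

No

Common attributes: Movie1 ∩ Movie2 = {Title, Genre}.
Closure of {Title, Genre}: Title → Year, Studio applies, adding Year, Studio. So (Title, Genre)⁺ = {Year, Title, Genre, Studio}.
The closure contains neither all of Movie1 = {Year, Title, Genre, Studio, DName} nor all of Movie2 = {Title, Genre, DirID}, so the common attributes are not a superkey of either fragment. The join is lossy.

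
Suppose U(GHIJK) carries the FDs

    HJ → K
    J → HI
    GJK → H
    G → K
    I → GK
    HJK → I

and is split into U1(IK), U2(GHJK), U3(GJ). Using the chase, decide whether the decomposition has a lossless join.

Chase test. Columns are GHIJK; row i has aⱼ where attribute j ∈ Ui, else bᵢⱼ.
Initial tableau (one row per fragment):
  row 1: b11 b12 a3 b14 a5
  row 2: a1 a2 b23 a4 a5
  row 3: a1 b32 b33 a4 b35
Rows 2 and 3 agree on J; apply J→HI and equate their HI entries.
Rows 2 and 3 agree on G; apply G→K and equate their K entries.
No row becomes fully distinguished — the join is lossy.

No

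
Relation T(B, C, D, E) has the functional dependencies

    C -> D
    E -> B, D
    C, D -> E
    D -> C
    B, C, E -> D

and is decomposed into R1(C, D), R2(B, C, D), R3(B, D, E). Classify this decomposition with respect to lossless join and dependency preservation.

lossless and dependency-preserving

Lossless test (chase): Rows 1 and 2 agree on C, D; apply C, D→E and equate their E entries. Rows 1 and 3 agree on D; apply D→C and equate their C entries. Rows 1 and 2 agree on E; apply E→B, D and equate their B, D entries. Rows 1 and 3 agree on C, D; apply C, D→E and equate their E entries. Row 1 is now all distinguished symbols — the join is lossless.
Dependency preservation: C, D → E; B, C, E → D are not contained in any single fragment, but the restricted closure of each left-hand side across the fragments still reaches the right-hand side; the remaining FDs each lie inside some fragment. All dependencies are preserved.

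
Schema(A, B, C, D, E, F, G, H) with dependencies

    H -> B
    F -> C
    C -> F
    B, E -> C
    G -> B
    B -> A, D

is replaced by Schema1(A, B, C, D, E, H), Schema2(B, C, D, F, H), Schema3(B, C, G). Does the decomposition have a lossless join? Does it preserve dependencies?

lossy but dependency-preserving

Lossless test (chase): Rows 1 and 2 agree on C; apply C→F and equate their F entries. Rows 1 and 3 agree on C; apply C→F and equate their F entries. Rows 1 and 2 agree on B; apply B→A, D and equate their A, D entries. Rows 1 and 3 agree on B; apply B→A, D and equate their A, D entries. No row becomes fully distinguished — the join is lossy.
Dependency preservation: every FD's attributes lie within a single fragment, so each can be enforced locally — preserved.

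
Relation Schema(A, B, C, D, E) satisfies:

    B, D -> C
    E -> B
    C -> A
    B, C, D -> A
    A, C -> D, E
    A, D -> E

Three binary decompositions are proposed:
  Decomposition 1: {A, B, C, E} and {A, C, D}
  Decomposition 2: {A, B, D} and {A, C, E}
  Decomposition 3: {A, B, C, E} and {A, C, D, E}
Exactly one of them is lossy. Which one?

Decomposition 1: common = {A, C}, closure = {A, B, C, D, E} → lossless.
Decomposition 2: common = {A}, closure = {A} → lossy.
Decomposition 3: common = {A, C, E}, closure = {A, B, C, D, E} → lossless.

Decomposition 2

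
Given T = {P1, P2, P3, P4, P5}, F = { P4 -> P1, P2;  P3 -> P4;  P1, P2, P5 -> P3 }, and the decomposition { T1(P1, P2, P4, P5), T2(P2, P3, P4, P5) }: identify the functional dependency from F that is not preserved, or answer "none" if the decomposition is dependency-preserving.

none

P4 → P1, P2 lies within T1.
P3 → P4 lies within T2.
P1, P2, P5 → P3: restricted closure across fragments reaches P3.
Every dependency is enforceable on the fragments, so the decomposition is dependency-preserving.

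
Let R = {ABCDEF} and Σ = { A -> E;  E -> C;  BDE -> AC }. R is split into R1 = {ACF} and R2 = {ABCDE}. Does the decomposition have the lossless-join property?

Common attributes: R1 ∩ R2 = {AC}.
Closure of {AC}: A → E applies, adding E. So (AC)⁺ = {ACE}.
The closure contains neither all of R1 = {ACF} nor all of R2 = {ABCDE}, so the common attributes are not a superkey of either fragment. The join is lossy.

No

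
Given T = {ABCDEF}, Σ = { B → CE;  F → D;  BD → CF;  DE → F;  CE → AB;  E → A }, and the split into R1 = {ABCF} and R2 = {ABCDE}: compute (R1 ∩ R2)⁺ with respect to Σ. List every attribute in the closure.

ABCE

R1 ∩ R2 = {ABC}.
B → CE applies, adding E
Closure: {ABCE}.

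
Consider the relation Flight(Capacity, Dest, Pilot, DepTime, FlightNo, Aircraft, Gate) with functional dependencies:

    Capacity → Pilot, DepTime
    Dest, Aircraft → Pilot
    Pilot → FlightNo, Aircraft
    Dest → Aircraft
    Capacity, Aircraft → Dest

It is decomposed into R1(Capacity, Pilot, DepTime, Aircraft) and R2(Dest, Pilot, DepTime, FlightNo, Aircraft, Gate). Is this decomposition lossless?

No

Common attributes: R1 ∩ R2 = {Pilot, DepTime, Aircraft}.
Closure of {Pilot, DepTime, Aircraft}: Pilot → FlightNo, Aircraft applies, adding FlightNo. So (Pilot, DepTime, Aircraft)⁺ = {Pilot, DepTime, FlightNo, Aircraft}.
The closure contains neither all of R1 = {Capacity, Pilot, DepTime, Aircraft} nor all of R2 = {Dest, Pilot, DepTime, FlightNo, Aircraft, Gate}, so the common attributes are not a superkey of either fragment. The join is lossy.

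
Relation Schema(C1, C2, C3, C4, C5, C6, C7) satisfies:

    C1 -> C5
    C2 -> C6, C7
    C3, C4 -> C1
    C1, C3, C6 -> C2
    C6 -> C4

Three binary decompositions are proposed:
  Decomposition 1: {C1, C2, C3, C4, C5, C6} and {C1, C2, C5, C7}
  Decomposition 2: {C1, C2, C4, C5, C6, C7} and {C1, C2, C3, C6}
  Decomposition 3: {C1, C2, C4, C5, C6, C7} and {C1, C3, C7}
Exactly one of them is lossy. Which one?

Decomposition 3

Decomposition 1: common = {C1, C2, C5}, closure = {C1, C2, C4, C5, C6, C7} → lossless.
Decomposition 2: common = {C1, C2, C6}, closure = {C1, C2, C4, C5, C6, C7} → lossless.
Decomposition 3: common = {C1, C7}, closure = {C1, C5, C7} → lossy.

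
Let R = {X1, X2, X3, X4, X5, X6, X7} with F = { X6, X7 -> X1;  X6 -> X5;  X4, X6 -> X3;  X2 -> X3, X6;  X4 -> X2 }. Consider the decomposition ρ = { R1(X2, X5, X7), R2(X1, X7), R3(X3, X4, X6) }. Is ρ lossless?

No

Chase test. Columns are X1, X2, X3, X4, X5, X6, X7; row i has aⱼ where attribute j ∈ Ri, else bᵢⱼ.
Initial tableau (one row per fragment):
  row 1: b11 a2 b13 b14 a5 b16 a7
  row 2: a1 b22 b23 b24 b25 b26 a7
  row 3: b31 b32 a3 a4 b35 a6 b37
No row becomes fully distinguished — the join is lossy.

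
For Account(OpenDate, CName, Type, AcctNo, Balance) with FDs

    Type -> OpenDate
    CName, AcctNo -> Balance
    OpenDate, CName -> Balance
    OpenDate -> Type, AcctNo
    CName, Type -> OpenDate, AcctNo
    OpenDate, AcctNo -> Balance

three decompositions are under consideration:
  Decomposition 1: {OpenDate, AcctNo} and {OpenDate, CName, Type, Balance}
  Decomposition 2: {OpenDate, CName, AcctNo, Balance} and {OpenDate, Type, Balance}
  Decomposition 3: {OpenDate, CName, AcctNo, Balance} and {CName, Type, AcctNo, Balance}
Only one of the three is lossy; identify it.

Decomposition 3

Decomposition 1: common = {OpenDate}, closure = {OpenDate, Type, AcctNo, Balance} → lossless.
Decomposition 2: common = {OpenDate, Balance}, closure = {OpenDate, Type, AcctNo, Balance} → lossless.
Decomposition 3: common = {CName, AcctNo, Balance}, closure = {CName, AcctNo, Balance} → lossy.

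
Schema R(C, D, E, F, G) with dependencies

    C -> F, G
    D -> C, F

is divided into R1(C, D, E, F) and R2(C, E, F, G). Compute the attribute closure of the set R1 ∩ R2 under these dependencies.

C, E, F, G

R1 ∩ R2 = {C, E, F}.
C → F, G applies, adding G
Closure: {C, E, F, G}.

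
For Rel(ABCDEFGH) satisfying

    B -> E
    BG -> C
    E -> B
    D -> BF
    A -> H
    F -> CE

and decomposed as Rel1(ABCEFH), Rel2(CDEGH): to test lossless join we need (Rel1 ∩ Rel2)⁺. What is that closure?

Rel1 ∩ Rel2 = {CEH}.
E → B applies, adding B
Closure: {BCEH}.

BCEH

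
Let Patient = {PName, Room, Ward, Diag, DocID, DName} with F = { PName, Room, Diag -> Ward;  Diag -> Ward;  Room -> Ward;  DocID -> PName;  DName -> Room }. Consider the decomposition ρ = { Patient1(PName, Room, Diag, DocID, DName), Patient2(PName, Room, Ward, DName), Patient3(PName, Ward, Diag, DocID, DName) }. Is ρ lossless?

Chase test. Columns are PName, Room, Ward, Diag, DocID, DName; row i has aⱼ where attribute j ∈ Patienti, else bᵢⱼ.
Initial tableau (one row per fragment):
  row 1: a1 a2 b13 a4 a5 a6
  row 2: a1 a2 a3 b24 b25 a6
  row 3: a1 b32 a3 a4 a5 a6
Rows 1 and 3 agree on Diag; apply Diag→Ward and equate their Ward entries.
Rows 1 and 3 agree on DName; apply DName→Room and equate their Room entries.
Row 1 is now all distinguished symbols — the join is lossless.

Yes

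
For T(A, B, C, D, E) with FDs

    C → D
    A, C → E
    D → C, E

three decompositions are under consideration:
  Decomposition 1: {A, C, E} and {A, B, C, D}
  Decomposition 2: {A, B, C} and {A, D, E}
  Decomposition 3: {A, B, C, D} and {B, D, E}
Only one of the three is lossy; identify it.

Decomposition 2

Decomposition 1: common = {A, C}, closure = {A, C, D, E} → lossless.
Decomposition 2: common = {A}, closure = {A} → lossy.
Decomposition 3: common = {B, D}, closure = {B, C, D, E} → lossless.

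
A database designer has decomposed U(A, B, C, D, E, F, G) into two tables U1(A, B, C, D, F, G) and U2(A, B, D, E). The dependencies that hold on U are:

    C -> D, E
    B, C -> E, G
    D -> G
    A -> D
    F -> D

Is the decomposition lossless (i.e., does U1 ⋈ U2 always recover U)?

No

Common attributes: U1 ∩ U2 = {A, B, D}.
Closure of {A, B, D}: D → G applies, adding G. So (A, B, D)⁺ = {A, B, D, G}.
The closure contains neither all of U1 = {A, B, C, D, F, G} nor all of U2 = {A, B, D, E}, so the common attributes are not a superkey of either fragment. The join is lossy.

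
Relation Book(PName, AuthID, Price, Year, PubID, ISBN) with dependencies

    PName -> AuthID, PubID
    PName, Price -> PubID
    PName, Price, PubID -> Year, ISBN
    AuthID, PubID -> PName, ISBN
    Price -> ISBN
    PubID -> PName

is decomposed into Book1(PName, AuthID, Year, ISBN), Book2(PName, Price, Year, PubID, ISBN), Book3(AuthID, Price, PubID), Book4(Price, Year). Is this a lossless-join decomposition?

Chase test. Columns are PName, AuthID, Price, Year, PubID, ISBN; row i has aⱼ where attribute j ∈ Booki, else bᵢⱼ.
Initial tableau (one row per fragment):
  row 1: a1 a2 b13 a4 b15 a6
  row 2: a1 b22 a3 a4 a5 a6
  row 3: b31 a2 a3 b34 a5 b36
  row 4: b41 b42 a3 a4 b45 b46
Rows 1 and 2 agree on PName; apply PName→AuthID, PubID and equate their AuthID, PubID entries.
Rows 1 and 3 agree on AuthID, PubID; apply AuthID, PubID→PName, ISBN and equate their PName, ISBN entries.
Rows 2 and 4 agree on Price; apply Price→ISBN and equate their ISBN entries.
Rows 2 and 3 agree on PName, Price, PubID; apply PName, Price, PubID→Year, ISBN and equate their Year, ISBN entries.
Row 2 is now all distinguished symbols — the join is lossless.

Yes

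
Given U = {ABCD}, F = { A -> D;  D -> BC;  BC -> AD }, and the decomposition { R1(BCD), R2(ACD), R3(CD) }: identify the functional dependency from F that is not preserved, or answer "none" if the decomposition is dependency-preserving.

A → D lies within R2.
D → BC lies within R1.
BC → AD: restricted closure across fragments reaches AD.
Every dependency is enforceable on the fragments, so the decomposition is dependency-preserving.

none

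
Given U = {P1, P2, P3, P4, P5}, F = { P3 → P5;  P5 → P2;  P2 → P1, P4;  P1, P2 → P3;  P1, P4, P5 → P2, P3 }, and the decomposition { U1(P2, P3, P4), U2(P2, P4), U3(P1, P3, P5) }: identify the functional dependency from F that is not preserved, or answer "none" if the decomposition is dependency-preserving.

P3 → P5 lies within U3.
P5 → P2: restricted closure across fragments reaches P2.
P2 → P1, P4: restricted closure across fragments reaches P1, P4.
P1, P2 → P3: restricted closure across fragments reaches P3.
P1, P4, P5 → P2, P3: restricted closure across fragments reaches P2, P3.
Every dependency is enforceable on the fragments, so the decomposition is dependency-preserving.

none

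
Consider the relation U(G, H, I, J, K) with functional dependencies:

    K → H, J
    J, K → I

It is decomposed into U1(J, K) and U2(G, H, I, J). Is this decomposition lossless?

No

Common attributes: U1 ∩ U2 = {J}.
No dependency enlarges {J}, so (J)⁺ = {J}.
The closure contains neither all of U1 = {J, K} nor all of U2 = {G, H, I, J}, so the common attributes are not a superkey of either fragment. The join is lossy.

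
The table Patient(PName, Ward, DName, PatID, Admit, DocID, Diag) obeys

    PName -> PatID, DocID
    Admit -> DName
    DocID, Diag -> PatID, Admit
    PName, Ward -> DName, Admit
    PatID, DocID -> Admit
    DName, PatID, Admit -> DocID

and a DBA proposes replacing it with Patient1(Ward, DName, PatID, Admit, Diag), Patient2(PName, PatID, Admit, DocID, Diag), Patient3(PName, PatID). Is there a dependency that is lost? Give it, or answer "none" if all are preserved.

PName → PatID, DocID lies within Patient2.
Admit → DName lies within Patient1.
DocID, Diag → PatID, Admit lies within Patient2.
PName, Ward → DName, Admit: restricted closure across fragments reaches DName, Admit.
PatID, DocID → Admit lies within Patient2.
DName, PatID, Admit → DocID: restricted closure across fragments reaches DocID.
Every dependency is enforceable on the fragments, so the decomposition is dependency-preserving.

none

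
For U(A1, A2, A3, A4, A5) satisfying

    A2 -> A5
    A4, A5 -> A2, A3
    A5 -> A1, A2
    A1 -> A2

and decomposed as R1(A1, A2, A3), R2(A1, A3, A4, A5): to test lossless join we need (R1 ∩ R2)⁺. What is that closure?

R1 ∩ R2 = {A1, A3}.
A1 → A2 applies, adding A2
A2 → A5 applies, adding A5
Closure: {A1, A2, A3, A5}.

A1, A2, A3, A5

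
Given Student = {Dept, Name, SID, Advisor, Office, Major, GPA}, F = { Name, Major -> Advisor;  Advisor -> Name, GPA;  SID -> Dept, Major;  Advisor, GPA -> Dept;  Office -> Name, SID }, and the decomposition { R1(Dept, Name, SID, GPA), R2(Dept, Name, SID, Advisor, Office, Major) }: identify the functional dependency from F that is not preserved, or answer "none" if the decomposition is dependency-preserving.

Advisor -> Name, GPA

Check Advisor → Name, GPA: no single fragment contains all of {Name, Advisor, GPA}, and the restricted closure of {Advisor} across the fragments never reaches {Name, GPA}.
Name, Major → Advisor is preserved.
SID → Dept, Major is preserved.
Advisor, GPA → Dept is preserved.
Office → Name, SID is preserved.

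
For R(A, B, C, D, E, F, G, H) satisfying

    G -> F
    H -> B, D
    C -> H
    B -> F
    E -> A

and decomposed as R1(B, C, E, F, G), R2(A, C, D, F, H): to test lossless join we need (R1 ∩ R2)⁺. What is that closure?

B, C, D, F, H

R1 ∩ R2 = {C, F}.
C → H applies, adding H
H → B, D applies, adding B, D
Closure: {B, C, D, F, H}.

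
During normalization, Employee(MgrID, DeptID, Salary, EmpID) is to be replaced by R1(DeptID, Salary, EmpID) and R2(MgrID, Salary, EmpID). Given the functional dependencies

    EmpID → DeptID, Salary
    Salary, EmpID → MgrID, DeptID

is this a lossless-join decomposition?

Common attributes: R1 ∩ R2 = {Salary, EmpID}.
Closure of {Salary, EmpID}: EmpID → DeptID, Salary applies, adding DeptID; Salary, EmpID → MgrID, DeptID applies, adding MgrID. So (Salary, EmpID)⁺ = {MgrID, DeptID, Salary, EmpID}.
This closure contains every attribute of R1, so R1 ∩ R2 → R1. The join is lossless.

Yes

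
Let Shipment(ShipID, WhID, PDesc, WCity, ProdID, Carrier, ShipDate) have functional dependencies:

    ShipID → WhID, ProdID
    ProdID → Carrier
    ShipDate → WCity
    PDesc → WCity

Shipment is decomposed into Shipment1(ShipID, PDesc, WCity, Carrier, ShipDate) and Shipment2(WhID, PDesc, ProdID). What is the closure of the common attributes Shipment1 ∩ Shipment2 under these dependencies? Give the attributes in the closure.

Shipment1 ∩ Shipment2 = {PDesc}.
PDesc → WCity applies, adding WCity
Closure: {PDesc, WCity}.

PDesc, WCity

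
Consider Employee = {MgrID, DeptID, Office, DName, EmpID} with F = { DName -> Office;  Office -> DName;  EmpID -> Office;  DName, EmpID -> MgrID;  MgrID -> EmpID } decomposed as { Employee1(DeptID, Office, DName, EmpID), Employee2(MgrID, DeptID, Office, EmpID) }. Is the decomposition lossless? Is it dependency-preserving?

lossless and dependency-preserving

Lossless test: (DeptID, Office, EmpID)⁺ = {MgrID, DeptID, Office, DName, EmpID}, which contains all of one fragment — lossless.
Dependency preservation: DName, EmpID → MgrID is not contained in any single fragment, but the restricted closure of its left-hand side across the fragments still reaches the right-hand side; the remaining FDs each lie inside some fragment. All dependencies are preserved.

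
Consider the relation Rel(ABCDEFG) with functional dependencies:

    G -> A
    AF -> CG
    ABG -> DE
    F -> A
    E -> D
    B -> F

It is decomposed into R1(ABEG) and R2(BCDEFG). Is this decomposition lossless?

Yes

Common attributes: R1 ∩ R2 = {BEG}.
Closure of {BEG}: G → A applies, adding A; ABG → DE applies, adding D; B → F applies, adding F; AF → CG applies, adding C. So (BEG)⁺ = {ABCDEFG}.
This closure contains every attribute of R1, so R1 ∩ R2 → R1. The join is lossless.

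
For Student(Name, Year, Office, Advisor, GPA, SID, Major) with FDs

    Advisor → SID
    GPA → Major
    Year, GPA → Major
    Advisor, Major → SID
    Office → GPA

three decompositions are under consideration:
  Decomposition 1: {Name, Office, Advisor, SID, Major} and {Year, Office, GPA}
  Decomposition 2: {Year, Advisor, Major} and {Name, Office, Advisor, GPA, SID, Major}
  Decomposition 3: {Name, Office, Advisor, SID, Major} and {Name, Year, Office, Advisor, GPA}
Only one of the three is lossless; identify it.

Decomposition 3

Decomposition 1: common = {Office}, closure = {Office, GPA, Major} → lossy.
Decomposition 2: common = {Advisor, Major}, closure = {Advisor, SID, Major} → lossy.
Decomposition 3: common = {Name, Office, Advisor}, closure = {Name, Office, Advisor, GPA, SID, Major} → lossless.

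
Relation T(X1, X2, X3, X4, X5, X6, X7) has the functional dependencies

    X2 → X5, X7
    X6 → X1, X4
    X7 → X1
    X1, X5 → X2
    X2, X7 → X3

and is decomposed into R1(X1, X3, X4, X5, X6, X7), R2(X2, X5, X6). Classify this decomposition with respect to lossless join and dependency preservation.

Lossless test: (X5, X6)⁺ = {X1, X2, X3, X4, X5, X6, X7}, which contains all of one fragment — lossless.
Dependency preservation: the restricted closure of {X2} across the fragments never reaches {X5, X7}, so X2 → X5, X7 cannot be enforced without a join — not preserved.

lossless but not dependency-preserving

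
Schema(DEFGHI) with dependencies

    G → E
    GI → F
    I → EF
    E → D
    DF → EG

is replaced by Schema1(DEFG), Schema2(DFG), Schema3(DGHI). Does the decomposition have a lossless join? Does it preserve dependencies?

Lossless test (chase): Rows 1 and 2 agree on G; apply G→E and equate their E entries. Rows 1 and 3 agree on G; apply G→E and equate their E entries. No row becomes fully distinguished — the join is lossy.
Dependency preservation: the restricted closure of {GI} across the fragments never reaches {F}, so GI → F cannot be enforced without a join — not preserved.

lossy and not dependency-preserving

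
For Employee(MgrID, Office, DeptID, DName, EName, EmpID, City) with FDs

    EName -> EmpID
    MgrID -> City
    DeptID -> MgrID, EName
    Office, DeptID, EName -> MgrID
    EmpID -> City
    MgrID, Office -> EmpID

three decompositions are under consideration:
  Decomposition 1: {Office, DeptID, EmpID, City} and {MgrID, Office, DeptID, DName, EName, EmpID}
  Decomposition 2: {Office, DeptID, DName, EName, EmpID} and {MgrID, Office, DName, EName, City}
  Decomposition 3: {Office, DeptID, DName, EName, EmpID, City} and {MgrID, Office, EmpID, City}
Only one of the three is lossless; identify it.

Decomposition 1: common = {Office, DeptID, EmpID}, closure = {MgrID, Office, DeptID, EName, EmpID, City} → lossless.
Decomposition 2: common = {Office, DName, EName}, closure = {Office, DName, EName, EmpID, City} → lossy.
Decomposition 3: common = {Office, EmpID, City}, closure = {Office, EmpID, City} → lossy.

Decomposition 1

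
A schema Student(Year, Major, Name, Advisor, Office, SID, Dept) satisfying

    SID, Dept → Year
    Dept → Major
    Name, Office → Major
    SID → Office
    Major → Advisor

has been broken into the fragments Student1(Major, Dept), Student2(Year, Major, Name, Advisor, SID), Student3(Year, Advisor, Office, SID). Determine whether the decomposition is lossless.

No

Chase test. Columns are Year, Major, Name, Advisor, Office, SID, Dept; row i has aⱼ where attribute j ∈ Studenti, else bᵢⱼ.
Initial tableau (one row per fragment):
  row 1: b11 a2 b13 b14 b15 b16 a7
  row 2: a1 a2 a3 a4 b25 a6 b27
  row 3: a1 b32 b33 a4 a5 a6 b37
Rows 2 and 3 agree on SID; apply SID→Office and equate their Office entries.
Rows 1 and 2 agree on Major; apply Major→Advisor and equate their Advisor entries.
No row becomes fully distinguished — the join is lossy.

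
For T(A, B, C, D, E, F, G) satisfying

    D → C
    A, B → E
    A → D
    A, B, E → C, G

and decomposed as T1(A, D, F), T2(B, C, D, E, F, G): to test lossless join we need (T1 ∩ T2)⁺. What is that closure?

C, D, F

T1 ∩ T2 = {D, F}.
D → C applies, adding C
Closure: {C, D, F}.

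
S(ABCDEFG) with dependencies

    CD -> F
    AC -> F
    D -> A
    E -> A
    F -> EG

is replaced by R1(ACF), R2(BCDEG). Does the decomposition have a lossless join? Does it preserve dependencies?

lossy and not dependency-preserving

Lossless test: (C)⁺ = {C}, which is a superkey of neither fragment — lossy.
Dependency preservation: the restricted closure of {CD} across the fragments never reaches {F}, so CD → F cannot be enforced without a join — not preserved.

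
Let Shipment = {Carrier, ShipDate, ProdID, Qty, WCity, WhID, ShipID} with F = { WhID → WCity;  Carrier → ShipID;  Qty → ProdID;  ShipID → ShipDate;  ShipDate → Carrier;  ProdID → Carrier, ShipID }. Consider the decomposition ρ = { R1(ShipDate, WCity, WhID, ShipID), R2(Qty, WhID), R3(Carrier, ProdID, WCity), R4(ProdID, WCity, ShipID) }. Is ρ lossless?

No

Chase test. Columns are Carrier, ShipDate, ProdID, Qty, WCity, WhID, ShipID; row i has aⱼ where attribute j ∈ Ri, else bᵢⱼ.
Initial tableau (one row per fragment):
  row 1: b11 a2 b13 b14 a5 a6 a7
  row 2: b21 b22 b23 a4 b25 a6 b27
  row 3: a1 b32 a3 b34 a5 b36 b37
  row 4: b41 b42 a3 b44 a5 b46 a7
Rows 1 and 2 agree on WhID; apply WhID→WCity and equate their WCity entries.
Rows 1 and 4 agree on ShipID; apply ShipID→ShipDate and equate their ShipDate entries.
Rows 1 and 4 agree on ShipDate; apply ShipDate→Carrier and equate their Carrier entries.
Rows 3 and 4 agree on ProdID; apply ProdID→Carrier, ShipID and equate their Carrier, ShipID entries.
Rows 1 and 3 agree on ShipID; apply ShipID→ShipDate and equate their ShipDate entries.
No row becomes fully distinguished — the join is lossy.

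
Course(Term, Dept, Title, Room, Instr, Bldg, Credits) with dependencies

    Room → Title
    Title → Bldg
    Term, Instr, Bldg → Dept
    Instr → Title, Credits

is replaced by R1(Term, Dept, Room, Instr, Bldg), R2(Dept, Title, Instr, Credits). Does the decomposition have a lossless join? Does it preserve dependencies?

Lossless test: (Dept, Instr)⁺ = {Dept, Title, Instr, Bldg, Credits}, which contains all of one fragment — lossless.
Dependency preservation: the restricted closure of {Room} across the fragments never reaches {Title}, so Room → Title cannot be enforced without a join — not preserved.

lossless but not dependency-preserving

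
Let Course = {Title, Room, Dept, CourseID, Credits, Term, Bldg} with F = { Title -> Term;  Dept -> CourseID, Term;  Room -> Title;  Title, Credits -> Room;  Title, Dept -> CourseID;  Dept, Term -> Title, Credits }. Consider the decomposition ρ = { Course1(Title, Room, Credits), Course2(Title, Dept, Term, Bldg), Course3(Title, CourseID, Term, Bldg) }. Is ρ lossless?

No

Chase test. Columns are Title, Room, Dept, CourseID, Credits, Term, Bldg; row i has aⱼ where attribute j ∈ Coursei, else bᵢⱼ.
Initial tableau (one row per fragment):
  row 1: a1 a2 b13 b14 a5 b16 b17
  row 2: a1 b22 a3 b24 b25 a6 a7
  row 3: a1 b32 b33 a4 b35 a6 a7
Rows 1 and 2 agree on Title; apply Title→Term and equate their Term entries.
No row becomes fully distinguished — the join is lossy.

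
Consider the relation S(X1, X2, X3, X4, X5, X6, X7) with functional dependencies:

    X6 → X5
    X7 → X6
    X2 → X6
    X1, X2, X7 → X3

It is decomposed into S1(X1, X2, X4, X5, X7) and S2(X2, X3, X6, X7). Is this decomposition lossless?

Common attributes: S1 ∩ S2 = {X2, X7}.
Closure of {X2, X7}: X7 → X6 applies, adding X6; X6 → X5 applies, adding X5. So (X2, X7)⁺ = {X2, X5, X6, X7}.
The closure contains neither all of S1 = {X1, X2, X4, X5, X7} nor all of S2 = {X2, X3, X6, X7}, so the common attributes are not a superkey of either fragment. The join is lossy.

No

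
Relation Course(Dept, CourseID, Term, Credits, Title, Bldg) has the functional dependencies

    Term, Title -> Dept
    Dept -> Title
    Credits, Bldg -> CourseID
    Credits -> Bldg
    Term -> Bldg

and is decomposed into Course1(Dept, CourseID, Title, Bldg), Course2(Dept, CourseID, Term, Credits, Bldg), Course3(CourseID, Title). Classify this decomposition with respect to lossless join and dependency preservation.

Lossless test (chase): Rows 1 and 2 agree on Dept; apply Dept→Title and equate their Title entries. Row 2 is now all distinguished symbols — the join is lossless.
Dependency preservation: the restricted closure of {Term, Title} across the fragments never reaches {Dept}, so Term, Title → Dept cannot be enforced without a join — not preserved.

lossless but not dependency-preserving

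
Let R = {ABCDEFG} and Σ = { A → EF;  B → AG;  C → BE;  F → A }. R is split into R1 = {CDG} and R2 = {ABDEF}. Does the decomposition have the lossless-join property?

No

Common attributes: R1 ∩ R2 = {D}.
No dependency enlarges {D}, so (D)⁺ = {D}.
The closure contains neither all of R1 = {CDG} nor all of R2 = {ABDEF}, so the common attributes are not a superkey of either fragment. The join is lossy.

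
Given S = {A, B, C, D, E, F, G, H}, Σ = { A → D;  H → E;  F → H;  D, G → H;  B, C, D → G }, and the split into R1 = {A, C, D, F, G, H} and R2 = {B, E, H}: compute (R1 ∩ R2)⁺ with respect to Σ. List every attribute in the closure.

E, H

R1 ∩ R2 = {H}.
H → E applies, adding E
Closure: {E, H}.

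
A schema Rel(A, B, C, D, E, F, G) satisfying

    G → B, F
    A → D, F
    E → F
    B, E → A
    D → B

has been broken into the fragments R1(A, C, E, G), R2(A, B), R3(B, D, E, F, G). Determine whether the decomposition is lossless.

Yes

Chase test. Columns are A, B, C, D, E, F, G; row i has aⱼ where attribute j ∈ Ri, else bᵢⱼ.
Initial tableau (one row per fragment):
  row 1: a1 b12 a3 b14 a5 b16 a7
  row 2: a1 a2 b23 b24 b25 b26 b27
  row 3: b31 a2 b33 a4 a5 a6 a7
Rows 1 and 3 agree on G; apply G→B, F and equate their B, F entries.
Rows 1 and 2 agree on A; apply A→D, F and equate their D, F entries.
Rows 1 and 3 agree on B, E; apply B, E→A and equate their A entries.
Rows 1 and 3 agree on A; apply A→D, F and equate their D, F entries.
Row 1 is now all distinguished symbols — the join is lossless.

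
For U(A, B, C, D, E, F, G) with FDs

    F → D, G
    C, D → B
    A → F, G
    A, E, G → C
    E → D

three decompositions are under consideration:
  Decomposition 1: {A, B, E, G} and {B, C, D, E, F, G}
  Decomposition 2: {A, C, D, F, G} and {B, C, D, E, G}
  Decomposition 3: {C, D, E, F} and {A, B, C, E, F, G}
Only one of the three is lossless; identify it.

Decomposition 1: common = {B, E, G}, closure = {B, D, E, G} → lossy.
Decomposition 2: common = {C, D, G}, closure = {B, C, D, G} → lossy.
Decomposition 3: common = {C, E, F}, closure = {B, C, D, E, F, G} → lossless.

Decomposition 3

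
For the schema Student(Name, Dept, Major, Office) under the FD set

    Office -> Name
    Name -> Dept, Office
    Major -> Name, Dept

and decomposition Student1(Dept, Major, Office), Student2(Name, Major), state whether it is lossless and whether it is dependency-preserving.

Lossless test: (Major)⁺ = {Name, Dept, Major, Office}, which contains all of one fragment — lossless.
Dependency preservation: the restricted closure of {Office} across the fragments never reaches {Name}, so Office → Name cannot be enforced without a join — not preserved.

lossless but not dependency-preserving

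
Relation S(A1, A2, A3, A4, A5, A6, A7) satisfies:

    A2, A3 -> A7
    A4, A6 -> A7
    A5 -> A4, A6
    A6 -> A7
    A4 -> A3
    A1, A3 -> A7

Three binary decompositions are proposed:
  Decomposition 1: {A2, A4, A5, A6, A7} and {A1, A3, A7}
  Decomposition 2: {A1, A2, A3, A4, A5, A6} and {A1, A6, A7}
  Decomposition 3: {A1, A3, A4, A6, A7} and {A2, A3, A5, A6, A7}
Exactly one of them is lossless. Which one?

Decomposition 2

Decomposition 1: common = {A7}, closure = {A7} → lossy.
Decomposition 2: common = {A1, A6}, closure = {A1, A6, A7} → lossless.
Decomposition 3: common = {A3, A6, A7}, closure = {A3, A6, A7} → lossy.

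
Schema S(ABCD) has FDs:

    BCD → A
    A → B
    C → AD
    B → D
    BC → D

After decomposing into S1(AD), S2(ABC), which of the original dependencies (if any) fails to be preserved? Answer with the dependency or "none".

Check B → D: no single fragment contains all of {BD}, and the restricted closure of {B} across the fragments never reaches {D}.
BCD → A is preserved.
A → B is preserved.
C → AD is preserved.
BC → D is preserved.

B → D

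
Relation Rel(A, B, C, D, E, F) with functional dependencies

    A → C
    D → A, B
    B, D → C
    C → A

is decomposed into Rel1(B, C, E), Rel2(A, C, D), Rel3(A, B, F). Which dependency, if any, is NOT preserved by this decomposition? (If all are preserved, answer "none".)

D → A, B

Check D → A, B: no single fragment contains all of {A, B, D}, and the restricted closure of {D} across the fragments never reaches {A, B}.
A → C is preserved.
B, D → C is preserved.
C → A is preserved.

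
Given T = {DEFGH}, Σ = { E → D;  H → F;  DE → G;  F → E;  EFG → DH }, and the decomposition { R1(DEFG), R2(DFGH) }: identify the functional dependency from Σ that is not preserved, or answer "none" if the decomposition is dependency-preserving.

E → D lies within R1.
H → F lies within R2.
DE → G lies within R1.
F → E lies within R1.
EFG → DH: restricted closure across fragments reaches DH.
Every dependency is enforceable on the fragments, so the decomposition is dependency-preserving.

none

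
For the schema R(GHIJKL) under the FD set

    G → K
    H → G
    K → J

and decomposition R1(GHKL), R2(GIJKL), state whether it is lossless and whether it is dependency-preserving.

lossy but dependency-preserving

Lossless test: (GKL)⁺ = {GJKL}, which is a superkey of neither fragment — lossy.
Dependency preservation: every FD's attributes lie within a single fragment, so each can be enforced locally — preserved.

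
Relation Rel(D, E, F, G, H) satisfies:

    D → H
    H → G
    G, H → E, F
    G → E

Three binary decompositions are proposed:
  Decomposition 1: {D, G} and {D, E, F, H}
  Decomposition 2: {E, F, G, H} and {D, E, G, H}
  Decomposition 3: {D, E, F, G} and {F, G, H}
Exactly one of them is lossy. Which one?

Decomposition 3

Decomposition 1: common = {D}, closure = {D, E, F, G, H} → lossless.
Decomposition 2: common = {E, G, H}, closure = {E, F, G, H} → lossless.
Decomposition 3: common = {F, G}, closure = {E, F, G} → lossy.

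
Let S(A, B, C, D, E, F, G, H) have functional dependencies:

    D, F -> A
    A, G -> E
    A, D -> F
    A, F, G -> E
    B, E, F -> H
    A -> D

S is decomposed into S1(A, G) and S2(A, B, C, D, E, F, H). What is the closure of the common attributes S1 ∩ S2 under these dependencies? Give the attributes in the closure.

S1 ∩ S2 = {A}.
A → D applies, adding D
A, D → F applies, adding F
Closure: {A, D, F}.

A, D, F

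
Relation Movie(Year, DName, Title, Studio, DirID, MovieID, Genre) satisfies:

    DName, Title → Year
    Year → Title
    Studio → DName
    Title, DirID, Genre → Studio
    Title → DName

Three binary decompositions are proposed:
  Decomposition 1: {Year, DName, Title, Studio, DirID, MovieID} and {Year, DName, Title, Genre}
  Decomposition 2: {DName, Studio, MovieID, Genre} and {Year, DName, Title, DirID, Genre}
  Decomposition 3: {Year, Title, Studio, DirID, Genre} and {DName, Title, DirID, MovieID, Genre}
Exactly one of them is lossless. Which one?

Decomposition 1: common = {Year, DName, Title}, closure = {Year, DName, Title} → lossy.
Decomposition 2: common = {DName, Genre}, closure = {DName, Genre} → lossy.
Decomposition 3: common = {Title, DirID, Genre}, closure = {Year, DName, Title, Studio, DirID, Genre} → lossless.

Decomposition 3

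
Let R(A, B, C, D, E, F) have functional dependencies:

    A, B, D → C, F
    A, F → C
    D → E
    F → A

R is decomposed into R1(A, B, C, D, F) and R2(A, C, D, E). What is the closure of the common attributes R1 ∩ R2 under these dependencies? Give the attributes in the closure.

R1 ∩ R2 = {A, C, D}.
D → E applies, adding E
Closure: {A, C, D, E}.

A, C, D, E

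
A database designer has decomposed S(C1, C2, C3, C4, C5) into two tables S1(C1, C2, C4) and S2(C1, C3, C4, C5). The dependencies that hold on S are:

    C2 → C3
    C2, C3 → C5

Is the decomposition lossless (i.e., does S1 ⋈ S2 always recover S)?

Common attributes: S1 ∩ S2 = {C1, C4}.
No dependency enlarges {C1, C4}, so (C1, C4)⁺ = {C1, C4}.
The closure contains neither all of S1 = {C1, C2, C4} nor all of S2 = {C1, C3, C4, C5}, so the common attributes are not a superkey of either fragment. The join is lossy.

No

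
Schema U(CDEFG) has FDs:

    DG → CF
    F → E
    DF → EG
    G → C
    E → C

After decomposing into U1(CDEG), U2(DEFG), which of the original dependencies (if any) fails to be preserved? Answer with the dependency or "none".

none

DG → CF: restricted closure across fragments reaches CF.
F → E lies within U2.
DF → EG lies within U2.
G → C lies within U1.
E → C lies within U1.
Every dependency is enforceable on the fragments, so the decomposition is dependency-preserving.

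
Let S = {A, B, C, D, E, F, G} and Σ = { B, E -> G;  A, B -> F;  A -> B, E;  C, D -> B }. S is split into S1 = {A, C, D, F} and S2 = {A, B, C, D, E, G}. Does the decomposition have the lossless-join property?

Yes

Common attributes: S1 ∩ S2 = {A, C, D}.
Closure of {A, C, D}: A → B, E applies, adding B, E; B, E → G applies, adding G; A, B → F applies, adding F. So (A, C, D)⁺ = {A, B, C, D, E, F, G}.
This closure contains every attribute of S1, so S1 ∩ S2 → S1. The join is lossless.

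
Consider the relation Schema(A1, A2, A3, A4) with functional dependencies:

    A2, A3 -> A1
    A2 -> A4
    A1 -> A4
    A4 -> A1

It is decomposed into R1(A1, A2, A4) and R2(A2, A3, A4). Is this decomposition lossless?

Yes

Common attributes: R1 ∩ R2 = {A2, A4}.
Closure of {A2, A4}: A4 → A1 applies, adding A1. So (A2, A4)⁺ = {A1, A2, A4}.
This closure contains every attribute of R1, so R1 ∩ R2 → R1. The join is lossless.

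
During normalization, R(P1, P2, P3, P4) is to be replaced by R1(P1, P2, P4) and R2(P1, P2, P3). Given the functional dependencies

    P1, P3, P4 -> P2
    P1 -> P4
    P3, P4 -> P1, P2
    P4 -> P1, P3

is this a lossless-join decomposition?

Common attributes: R1 ∩ R2 = {P1, P2}.
Closure of {P1, P2}: P1 → P4 applies, adding P4; P4 → P1, P3 applies, adding P3. So (P1, P2)⁺ = {P1, P2, P3, P4}.
This closure contains every attribute of R1, so R1 ∩ R2 → R1. The join is lossless.

Yes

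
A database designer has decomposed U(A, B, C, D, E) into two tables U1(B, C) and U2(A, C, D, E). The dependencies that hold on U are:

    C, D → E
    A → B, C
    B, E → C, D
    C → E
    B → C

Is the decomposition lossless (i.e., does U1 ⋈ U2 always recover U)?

No

Common attributes: U1 ∩ U2 = {C}.
Closure of {C}: C → E applies, adding E. So (C)⁺ = {C, E}.
The closure contains neither all of U1 = {B, C} nor all of U2 = {A, C, D, E}, so the common attributes are not a superkey of either fragment. The join is lossy.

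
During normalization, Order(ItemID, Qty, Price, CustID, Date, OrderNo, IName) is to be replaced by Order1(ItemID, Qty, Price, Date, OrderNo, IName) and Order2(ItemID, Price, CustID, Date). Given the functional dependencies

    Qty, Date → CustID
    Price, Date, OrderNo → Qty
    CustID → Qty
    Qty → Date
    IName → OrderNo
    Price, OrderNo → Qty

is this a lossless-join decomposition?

No

Common attributes: Order1 ∩ Order2 = {ItemID, Price, Date}.
No dependency enlarges {ItemID, Price, Date}, so (ItemID, Price, Date)⁺ = {ItemID, Price, Date}.
The closure contains neither all of Order1 = {ItemID, Qty, Price, Date, OrderNo, IName} nor all of Order2 = {ItemID, Price, CustID, Date}, so the common attributes are not a superkey of either fragment. The join is lossy.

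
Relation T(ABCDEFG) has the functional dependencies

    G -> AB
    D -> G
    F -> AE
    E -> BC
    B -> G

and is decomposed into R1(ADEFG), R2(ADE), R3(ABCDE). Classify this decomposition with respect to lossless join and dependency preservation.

Lossless test (chase): Rows 1 and 2 agree on D; apply D→G and equate their G entries. Rows 1 and 3 agree on D; apply D→G and equate their G entries. Rows 1 and 2 agree on E; apply E→BC and equate their BC entries. Rows 1 and 3 agree on E; apply E→BC and equate their BC entries. Row 1 is now all distinguished symbols — the join is lossless.
Dependency preservation: the restricted closure of {G} across the fragments never reaches {AB}, so G → AB cannot be enforced without a join — not preserved.

lossless but not dependency-preserving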